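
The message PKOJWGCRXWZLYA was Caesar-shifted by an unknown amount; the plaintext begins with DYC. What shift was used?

From the crib: P(15)−D(3)=12, so the shift is 12.

12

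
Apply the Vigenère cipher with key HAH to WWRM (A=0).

Repeat the key across the message: HAHH
W(22)+H(7): 29≡3 → D
W(22)+A(0): 22 → W
R(17)+H(7): 24 → Y
M(12)+H(7): 19 → T

DWYT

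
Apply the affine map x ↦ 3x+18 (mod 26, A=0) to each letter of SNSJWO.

S(18): 3·18+18=72≡20 → U
N(13): 3·13+18=57≡5 → F
S(18): 3·18+18=72≡20 → U
J(9): 3·9+18=45≡19 → T
W(22): 3·22+18=84≡6 → G
O(14): 3·14+18=60≡8 → I

UFUTGI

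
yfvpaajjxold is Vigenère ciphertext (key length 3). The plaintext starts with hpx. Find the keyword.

rqy

Subtract each crib letter from the matching ciphertext letter (mod 26):
y(24)−h(7)=17 → r
f(5)−p(15)=-10≡16 → q
v(21)−x(23)=-2≡24 → y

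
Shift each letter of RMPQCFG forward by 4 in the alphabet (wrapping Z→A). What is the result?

R(17): 17+4=21 → V
M(12): 12+4=16 → Q
P(15): 15+4=19 → T
Q(16): 16+4=20 → U
C(2): 2+4=6 → G
F(5): 5+4=9 → J
G(6): 6+4=10 → K

VQTUGJK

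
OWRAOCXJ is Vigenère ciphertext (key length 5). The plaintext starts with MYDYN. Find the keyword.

Subtract each crib letter from the matching ciphertext letter (mod 26):
O(14)−M(12)=2 → C
W(22)−Y(24)=-2≡24 → Y
R(17)−D(3)=14 → O
A(0)−Y(24)=-24≡2 → C
O(14)−N(13)=1 → B

CYOCB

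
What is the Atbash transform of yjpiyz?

bqkrba

y(24) → b(1)
j(9) → q(16)
p(15) → k(10)
i(8) → r(17)
y(24) → b(1)
z(25) → a(0)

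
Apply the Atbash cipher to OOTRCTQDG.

O(14) → L(11)
O(14) → L(11)
T(19) → G(6)
R(17) → I(8)
C(2) → X(23)
T(19) → G(6)
Q(16) → J(9)
D(3) → W(22)
G(6) → T(19)

LLGIXGJWT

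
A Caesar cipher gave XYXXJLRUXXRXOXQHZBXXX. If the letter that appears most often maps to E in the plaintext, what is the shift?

The most frequent ciphertext letter is X (appears 10 times).
X is position 23; E is position 4.
Shift = 19.

19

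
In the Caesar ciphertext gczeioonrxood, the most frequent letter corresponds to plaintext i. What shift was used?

6

The most frequent ciphertext letter is o (appears 4 times).
o is position 14; i is position 8.
Shift = 6.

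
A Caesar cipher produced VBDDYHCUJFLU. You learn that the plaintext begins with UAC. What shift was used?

From the crib: V(21)−U(20)=1, so the shift is 1.

1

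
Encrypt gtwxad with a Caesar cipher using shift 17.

xknoru

g(6): 6+17=23 → x
t(19): 19+17=36≡10 → k
w(22): 22+17=39≡13 → n
x(23): 23+17=40≡14 → o
a(0): 0+17=17 → r
d(3): 3+17=20 → u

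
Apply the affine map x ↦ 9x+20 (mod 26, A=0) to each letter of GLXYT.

G(6): 9·6+20=74≡22 → W
L(11): 9·11+20=119≡15 → P
X(23): 9·23+20=227≡19 → T
Y(24): 9·24+20=236≡2 → C
T(19): 9·19+20=191≡9 → J

WPTCJ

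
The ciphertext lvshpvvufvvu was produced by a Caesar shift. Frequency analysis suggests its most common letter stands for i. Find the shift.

The most frequent ciphertext letter is v (appears 5 times).
v is position 21; i is position 8.
Shift = 13.

13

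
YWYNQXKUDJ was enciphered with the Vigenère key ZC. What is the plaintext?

Repeat the key across the ciphertext: ZCZCZCZCZC
Y(24)−Z(25): -1≡25 → Z
W(22)−C(2): 20 → U
Y(24)−Z(25): -1≡25 → Z
N(13)−C(2): 11 → L
Q(16)−Z(25): -9≡17 → R
X(23)−C(2): 21 → V
K(10)−Z(25): -15≡11 → L
U(20)−C(2): 18 → S
D(3)−Z(25): -22≡4 → E
J(9)−C(2): 7 → H

ZUZLRVLSEH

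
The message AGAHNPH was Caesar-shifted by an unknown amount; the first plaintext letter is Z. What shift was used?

From the crib: A(0)−Z(25)=-25≡1, so the shift is 1.

1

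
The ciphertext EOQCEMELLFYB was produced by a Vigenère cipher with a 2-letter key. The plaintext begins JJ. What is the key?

VF

Subtract each crib letter from the matching ciphertext letter (mod 26):
E(4)−J(9)=-5≡21 → V
O(14)−J(9)=5 → F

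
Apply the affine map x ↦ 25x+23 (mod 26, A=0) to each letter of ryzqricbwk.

r(17): 25·17+23=448≡6 → g
y(24): 25·24+23=623≡25 → z
z(25): 25·25+23=648≡24 → y
q(16): 25·16+23=423≡7 → h
r(17): 25·17+23=448≡6 → g
i(8): 25·8+23=223≡15 → p
c(2): 25·2+23=73≡21 → v
b(1): 25·1+23=48≡22 → w
w(22): 25·22+23=573≡1 → b
k(10): 25·10+23=273≡13 → n

gzyhgpvwbn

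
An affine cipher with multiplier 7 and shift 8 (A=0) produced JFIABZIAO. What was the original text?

PHAKZVAKM

The inverse of 7 mod 26 is 15, since 7·15=105≡1. Apply D(y)=15·(y−8) mod 26:
J(9): 15·(9−8)=15 → P
F(5): 15·(5−8)=-45≡7 → H
I(8): 15·(8−8)=0 → A
A(0): 15·(0−8)=-120≡10 → K
B(1): 15·(1−8)=-105≡25 → Z
Z(25): 15·(25−8)=255≡21 → V
I(8): 15·(8−8)=0 → A
A(0): 15·(0−8)=-120≡10 → K
O(14): 15·(14−8)=90≡12 → M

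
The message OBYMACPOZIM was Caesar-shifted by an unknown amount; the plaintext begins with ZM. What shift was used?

From the crib: O(14)−Z(25)=-11≡15, so the shift is 15.

15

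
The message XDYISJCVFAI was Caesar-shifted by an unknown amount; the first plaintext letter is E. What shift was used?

19

From the crib: X(23)−E(4)=19, so the shift is 19.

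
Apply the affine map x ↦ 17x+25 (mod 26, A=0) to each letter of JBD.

J(9): 17·9+25=178≡22 → W
B(1): 17·1+25=42≡16 → Q
D(3): 17·3+25=76≡24 → Y

WQY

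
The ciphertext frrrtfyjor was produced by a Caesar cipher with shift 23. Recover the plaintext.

iuuuwibmru

f(5): 5−23=-18≡8 → i
r(17): 17−23=-6≡20 → u
r(17): 17−23=-6≡20 → u
r(17): 17−23=-6≡20 → u
t(19): 19−23=-4≡22 → w
f(5): 5−23=-18≡8 → i
y(24): 24−23=1 → b
j(9): 9−23=-14≡12 → m
o(14): 14−23=-9≡17 → r
r(17): 17−23=-6≡20 → u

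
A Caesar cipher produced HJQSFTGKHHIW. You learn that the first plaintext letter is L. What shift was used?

22

From the crib: H(7)−L(11)=-4≡22, so the shift is 22.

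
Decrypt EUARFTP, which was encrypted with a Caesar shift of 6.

E(4): 4−6=-2≡24 → Y
U(20): 20−6=14 → O
A(0): 0−6=-6≡20 → U
R(17): 17−6=11 → L
F(5): 5−6=-1≡25 → Z
T(19): 19−6=13 → N
P(15): 15−6=9 → J

YOULZNJ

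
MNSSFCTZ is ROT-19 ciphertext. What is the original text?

M(12): 12−19=-7≡19 → T
N(13): 13−19=-6≡20 → U
S(18): 18−19=-1≡25 → Z
S(18): 18−19=-1≡25 → Z
F(5): 5−19=-14≡12 → M
C(2): 2−19=-17≡9 → J
T(19): 19−19=0 → A
Z(25): 25−19=6 → G

TUZZMJAG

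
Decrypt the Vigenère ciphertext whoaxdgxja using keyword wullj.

Repeat the key across the ciphertext: wulljwullj
w(22)−w(22): 0 → a
h(7)−u(20): -13≡13 → n
o(14)−l(11): 3 → d
a(0)−l(11): -11≡15 → p
x(23)−j(9): 14 → o
d(3)−w(22): -19≡7 → h
g(6)−u(20): -14≡12 → m
x(23)−l(11): 12 → m
j(9)−l(11): -2≡24 → y
a(0)−j(9): -9≡17 → r

andpohmmyr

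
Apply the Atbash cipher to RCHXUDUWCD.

IXSCFWFDXW

R(17) → I(8)
C(2) → X(23)
H(7) → S(18)
X(23) → C(2)
U(20) → F(5)
D(3) → W(22)
U(20) → F(5)
W(22) → D(3)
C(2) → X(23)
D(3) → W(22)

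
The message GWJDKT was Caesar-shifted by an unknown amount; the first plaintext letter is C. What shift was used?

From the crib: G(6)−C(2)=4, so the shift is 4.

4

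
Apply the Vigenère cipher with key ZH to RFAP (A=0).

Repeat the key across the message: ZHZH
R(17)+Z(25): 42≡16 → Q
F(5)+H(7): 12 → M
A(0)+Z(25): 25 → Z
P(15)+H(7): 22 → W

QMZW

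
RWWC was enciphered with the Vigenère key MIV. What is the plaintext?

Repeat the key across the ciphertext: MIVM
R(17)−M(12): 5 → F
W(22)−I(8): 14 → O
W(22)−V(21): 1 → B
C(2)−M(12): -10≡16 → Q

FOBQ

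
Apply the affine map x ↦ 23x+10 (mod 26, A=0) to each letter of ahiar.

kpmkl

a(0): 23·0+10=10 → k
h(7): 23·7+10=171≡15 → p
i(8): 23·8+10=194≡12 → m
a(0): 23·0+10=10 → k
r(17): 23·17+10=401≡11 → l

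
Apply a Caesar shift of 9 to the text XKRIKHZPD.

GTARTQIYM

X(23): 23+9=32≡6 → G
K(10): 10+9=19 → T
R(17): 17+9=26≡0 → A
I(8): 8+9=17 → R
K(10): 10+9=19 → T
H(7): 7+9=16 → Q
Z(25): 25+9=34≡8 → I
P(15): 15+9=24 → Y
D(3): 3+9=12 → M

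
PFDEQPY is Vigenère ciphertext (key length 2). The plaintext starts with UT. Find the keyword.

Subtract each crib letter from the matching ciphertext letter (mod 26):
P(15)−U(20)=-5≡21 → V
F(5)−T(19)=-14≡12 → M

VM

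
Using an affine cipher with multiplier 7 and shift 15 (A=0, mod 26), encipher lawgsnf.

l(11): 7·11+15=92≡14 → o
a(0): 7·0+15=15 → p
w(22): 7·22+15=169≡13 → n
g(6): 7·6+15=57≡5 → f
s(18): 7·18+15=141≡11 → l
n(13): 7·13+15=106≡2 → c
f(5): 7·5+15=50≡24 → y

opnflcy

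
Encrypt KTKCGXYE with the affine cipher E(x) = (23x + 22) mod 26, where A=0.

K(10): 23·10+22=252≡18 → S
T(19): 23·19+22=459≡17 → R
K(10): 23·10+22=252≡18 → S
C(2): 23·2+22=68≡16 → Q
G(6): 23·6+22=160≡4 → E
X(23): 23·23+22=551≡5 → F
Y(24): 23·24+22=574≡2 → C
E(4): 23·4+22=114≡10 → K

SRSQEFCK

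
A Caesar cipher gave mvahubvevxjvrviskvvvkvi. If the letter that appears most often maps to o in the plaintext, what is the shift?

The most frequent ciphertext letter is v (appears 9 times).
v is position 21; o is position 14.
Shift = 7.

7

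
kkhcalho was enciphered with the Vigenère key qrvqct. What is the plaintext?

utmmysrx

Repeat the key across the ciphertext: qrvqctqr
k(10)−q(16): -6≡20 → u
k(10)−r(17): -7≡19 → t
h(7)−v(21): -14≡12 → m
c(2)−q(16): -14≡12 → m
a(0)−c(2): -2≡24 → y
l(11)−t(19): -8≡18 → s
h(7)−q(16): -9≡17 → r
o(14)−r(17): -3≡23 → x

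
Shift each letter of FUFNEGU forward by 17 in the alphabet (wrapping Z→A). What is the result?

F(5): 5+17=22 → W
U(20): 20+17=37≡11 → L
F(5): 5+17=22 → W
N(13): 13+17=30≡4 → E
E(4): 4+17=21 → V
G(6): 6+17=23 → X
U(20): 20+17=37≡11 → L

WLWEVXL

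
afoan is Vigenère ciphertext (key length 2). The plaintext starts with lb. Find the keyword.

Subtract each crib letter from the matching ciphertext letter (mod 26):
a(0)−l(11)=-11≡15 → p
f(5)−b(1)=4 → e

pe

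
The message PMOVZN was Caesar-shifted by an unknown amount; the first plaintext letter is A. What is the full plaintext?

AXZGKY

From the crib: P(15)−A(0)=15, so the shift is 15.
Subtract 15 from each ciphertext letter:
P(15): 15−15=0 → A
M(12): 12−15=-3≡23 → X
O(14): 14−15=-1≡25 → Z
V(21): 21−15=6 → G
Z(25): 25−15=10 → K
N(13): 13−15=-2≡24 → Y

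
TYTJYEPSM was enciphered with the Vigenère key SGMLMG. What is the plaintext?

Repeat the key across the ciphertext: SGMLMGSGM
T(19)−S(18): 1 → B
Y(24)−G(6): 18 → S
T(19)−M(12): 7 → H
J(9)−L(11): -2≡24 → Y
Y(24)−M(12): 12 → M
E(4)−G(6): -2≡24 → Y
P(15)−S(18): -3≡23 → X
S(18)−G(6): 12 → M
M(12)−M(12): 0 → A

BSHYMYXMA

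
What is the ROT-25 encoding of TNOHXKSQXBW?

T(19): 19+25=44≡18 → S
N(13): 13+25=38≡12 → M
O(14): 14+25=39≡13 → N
H(7): 7+25=32≡6 → G
X(23): 23+25=48≡22 → W
K(10): 10+25=35≡9 → J
S(18): 18+25=43≡17 → R
Q(16): 16+25=41≡15 → P
X(23): 23+25=48≡22 → W
B(1): 1+25=26≡0 → A
W(22): 22+25=47≡21 → V

SMNGWJRPWAV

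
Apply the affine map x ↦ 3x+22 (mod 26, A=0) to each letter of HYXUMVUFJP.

RQNEGHELXP

H(7): 3·7+22=43≡17 → R
Y(24): 3·24+22=94≡16 → Q
X(23): 3·23+22=91≡13 → N
U(20): 3·20+22=82≡4 → E
M(12): 3·12+22=58≡6 → G
V(21): 3·21+22=85≡7 → H
U(20): 3·20+22=82≡4 → E
F(5): 3·5+22=37≡11 → L
J(9): 3·9+22=49≡23 → X
P(15): 3·15+22=67≡15 → P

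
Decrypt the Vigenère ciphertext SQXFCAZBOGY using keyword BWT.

Repeat the key across the ciphertext: BWTBWTBWTBW
S(18)−B(1): 17 → R
Q(16)−W(22): -6≡20 → U
X(23)−T(19): 4 → E
F(5)−B(1): 4 → E
C(2)−W(22): -20≡6 → G
A(0)−T(19): -19≡7 → H
Z(25)−B(1): 24 → Y
B(1)−W(22): -21≡5 → F
O(14)−T(19): -5≡21 → V
G(6)−B(1): 5 → F
Y(24)−W(22): 2 → C

RUEEGHYFVFC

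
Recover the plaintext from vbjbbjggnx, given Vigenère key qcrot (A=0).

Repeat the key across the ciphertext: qcrotqcrot
v(21)−q(16): 5 → f
b(1)−c(2): -1≡25 → z
j(9)−r(17): -8≡18 → s
b(1)−o(14): -13≡13 → n
b(1)−t(19): -18≡8 → i
j(9)−q(16): -7≡19 → t
g(6)−c(2): 4 → e
g(6)−r(17): -11≡15 → p
n(13)−o(14): -1≡25 → z
x(23)−t(19): 4 → e

fzsnitepze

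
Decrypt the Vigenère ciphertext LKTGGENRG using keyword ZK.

MAUWHUOHH

Repeat the key across the ciphertext: ZKZKZKZKZ
L(11)−Z(25): -14≡12 → M
K(10)−K(10): 0 → A
T(19)−Z(25): -6≡20 → U
G(6)−K(10): -4≡22 → W
G(6)−Z(25): -19≡7 → H
E(4)−K(10): -6≡20 → U
N(13)−Z(25): -12≡14 → O
R(17)−K(10): 7 → H
G(6)−Z(25): -19≡7 → H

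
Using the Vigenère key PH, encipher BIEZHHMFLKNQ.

QPTGWOBMARCX

Repeat the key across the message: PHPHPHPHPHPH
B(1)+P(15): 16 → Q
I(8)+H(7): 15 → P
E(4)+P(15): 19 → T
Z(25)+H(7): 32≡6 → G
H(7)+P(15): 22 → W
H(7)+H(7): 14 → O
M(12)+P(15): 27≡1 → B
F(5)+H(7): 12 → M
L(11)+P(15): 26≡0 → A
K(10)+H(7): 17 → R
N(13)+P(15): 28≡2 → C
Q(16)+H(7): 23 → X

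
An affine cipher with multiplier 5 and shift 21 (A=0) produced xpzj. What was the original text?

qegi

The inverse of 5 mod 26 is 21, since 5·21=105≡1. Apply D(y)=21·(y−21) mod 26:
x(23): 21·(23−21)=42≡16 → q
p(15): 21·(15−21)=-126≡4 → e
z(25): 21·(25−21)=84≡6 → g
j(9): 21·(9−21)=-252≡8 → i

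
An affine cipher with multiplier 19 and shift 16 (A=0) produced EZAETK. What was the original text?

YVGYHM

The inverse of 19 mod 26 is 11, since 19·11=209≡1. Apply D(y)=11·(y−16) mod 26:
E(4): 11·(4−16)=-132≡24 → Y
Z(25): 11·(25−16)=99≡21 → V
A(0): 11·(0−16)=-176≡6 → G
E(4): 11·(4−16)=-132≡24 → Y
T(19): 11·(19−16)=33≡7 → H
K(10): 11·(10−16)=-66≡12 → M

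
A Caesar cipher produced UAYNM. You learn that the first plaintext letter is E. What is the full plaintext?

EKIXW

From the crib: U(20)−E(4)=16, so the shift is 16.
Subtract 16 from each ciphertext letter:
U(20): 20−16=4 → E
A(0): 0−16=-16≡10 → K
Y(24): 24−16=8 → I
N(13): 13−16=-3≡23 → X
M(12): 12−16=-4≡22 → W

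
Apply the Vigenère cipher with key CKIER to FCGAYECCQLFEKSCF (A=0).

HMOEPGMKUCHOSWTH

Repeat the key across the message: CKIERCKIERCKIERC
F(5)+C(2): 7 → H
C(2)+K(10): 12 → M
G(6)+I(8): 14 → O
A(0)+E(4): 4 → E
Y(24)+R(17): 41≡15 → P
E(4)+C(2): 6 → G
C(2)+K(10): 12 → M
C(2)+I(8): 10 → K
Q(16)+E(4): 20 → U
L(11)+R(17): 28≡2 → C
F(5)+C(2): 7 → H
E(4)+K(10): 14 → O
K(10)+I(8): 18 → S
S(18)+E(4): 22 → W
C(2)+R(17): 19 → T
F(5)+C(2): 7 → H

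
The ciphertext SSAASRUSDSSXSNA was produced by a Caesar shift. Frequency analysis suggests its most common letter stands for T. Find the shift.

The most frequent ciphertext letter is S (appears 7 times).
S is position 18; T is position 19.
Shift = -1≡25.

25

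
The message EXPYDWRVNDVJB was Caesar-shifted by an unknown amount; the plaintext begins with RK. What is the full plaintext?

RKCLQJEIAQIWO

From the crib: E(4)−R(17)=-13≡13, so the shift is 13.
Subtract 13 from each ciphertext letter:
E(4): 4−13=-9≡17 → R
X(23): 23−13=10 → K
P(15): 15−13=2 → C
Y(24): 24−13=11 → L
D(3): 3−13=-10≡16 → Q
W(22): 22−13=9 → J
R(17): 17−13=4 → E
V(21): 21−13=8 → I
N(13): 13−13=0 → A
D(3): 3−13=-10≡16 → Q
V(21): 21−13=8 → I
J(9): 9−13=-4≡22 → W
B(1): 1−13=-12≡14 → O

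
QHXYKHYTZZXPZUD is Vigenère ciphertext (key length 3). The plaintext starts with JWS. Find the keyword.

Subtract each crib letter from the matching ciphertext letter (mod 26):
Q(16)−J(9)=7 → H
H(7)−W(22)=-15≡11 → L
X(23)−S(18)=5 → F

HLF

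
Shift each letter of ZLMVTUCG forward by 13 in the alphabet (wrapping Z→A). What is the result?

Z(25): 25+13=38≡12 → M
L(11): 11+13=24 → Y
M(12): 12+13=25 → Z
V(21): 21+13=34≡8 → I
T(19): 19+13=32≡6 → G
U(20): 20+13=33≡7 → H
C(2): 2+13=15 → P
G(6): 6+13=19 → T

MYZIGHPT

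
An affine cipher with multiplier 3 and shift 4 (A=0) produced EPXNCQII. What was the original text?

AVPDIEKK

The inverse of 3 mod 26 is 9, since 3·9=27≡1. Apply D(y)=9·(y−4) mod 26:
E(4): 9·(4−4)=0 → A
P(15): 9·(15−4)=99≡21 → V
X(23): 9·(23−4)=171≡15 → P
N(13): 9·(13−4)=81≡3 → D
C(2): 9·(2−4)=-18≡8 → I
Q(16): 9·(16−4)=108≡4 → E
I(8): 9·(8−4)=36≡10 → K
I(8): 9·(8−4)=36≡10 → K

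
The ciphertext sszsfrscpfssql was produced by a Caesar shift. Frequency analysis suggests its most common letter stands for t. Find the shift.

25

The most frequent ciphertext letter is s (appears 6 times).
s is position 18; t is position 19.
Shift = -1≡25.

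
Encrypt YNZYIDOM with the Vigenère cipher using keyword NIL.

Repeat the key across the message: NILNILNI
Y(24)+N(13): 37≡11 → L
N(13)+I(8): 21 → V
Z(25)+L(11): 36≡10 → K
Y(24)+N(13): 37≡11 → L
I(8)+I(8): 16 → Q
D(3)+L(11): 14 → O
O(14)+N(13): 27≡1 → B
M(12)+I(8): 20 → U

LVKLQOBU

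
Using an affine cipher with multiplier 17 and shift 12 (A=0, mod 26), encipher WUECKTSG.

W(22): 17·22+12=386≡22 → W
U(20): 17·20+12=352≡14 → O
E(4): 17·4+12=80≡2 → C
C(2): 17·2+12=46≡20 → U
K(10): 17·10+12=182≡0 → A
T(19): 17·19+12=335≡23 → X
S(18): 17·18+12=318≡6 → G
G(6): 17·6+12=114≡10 → K

WOCUAXGK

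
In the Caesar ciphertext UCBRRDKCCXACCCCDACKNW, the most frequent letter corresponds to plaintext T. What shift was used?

9

The most frequent ciphertext letter is C (appears 8 times).
C is position 2; T is position 19.
Shift = -17≡9.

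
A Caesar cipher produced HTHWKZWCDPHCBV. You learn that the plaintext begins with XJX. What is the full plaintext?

From the crib: H(7)−X(23)=-16≡10, so the shift is 10.
Subtract 10 from each ciphertext letter:
H(7): 7−10=-3≡23 → X
T(19): 19−10=9 → J
H(7): 7−10=-3≡23 → X
W(22): 22−10=12 → M
K(10): 10−10=0 → A
Z(25): 25−10=15 → P
W(22): 22−10=12 → M
C(2): 2−10=-8≡18 → S
D(3): 3−10=-7≡19 → T
P(15): 15−10=5 → F
H(7): 7−10=-3≡23 → X
C(2): 2−10=-8≡18 → S
B(1): 1−10=-9≡17 → R
V(21): 21−10=11 → L

XJXMAPMSTFXSRL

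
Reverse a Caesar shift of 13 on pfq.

p(15): 15−13=2 → c
f(5): 5−13=-8≡18 → s
q(16): 16−13=3 → d

csd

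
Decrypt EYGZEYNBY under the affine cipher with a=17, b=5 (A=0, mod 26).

The inverse of 17 mod 26 is 23, since 17·23=391≡1. Apply D(y)=23·(y−5) mod 26:
E(4): 23·(4−5)=-23≡3 → D
Y(24): 23·(24−5)=437≡21 → V
G(6): 23·(6−5)=23 → X
Z(25): 23·(25−5)=460≡18 → S
E(4): 23·(4−5)=-23≡3 → D
Y(24): 23·(24−5)=437≡21 → V
N(13): 23·(13−5)=184≡2 → C
B(1): 23·(1−5)=-92≡12 → M
Y(24): 23·(24−5)=437≡21 → V

DVXSDVCMV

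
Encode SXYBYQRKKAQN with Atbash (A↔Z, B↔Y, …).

HCBYBJIPPZJM

S(18) → H(7)
X(23) → C(2)
Y(24) → B(1)
B(1) → Y(24)
Y(24) → B(1)
Q(16) → J(9)
R(17) → I(8)
K(10) → P(15)
K(10) → P(15)
A(0) → Z(25)
Q(16) → J(9)
N(13) → M(12)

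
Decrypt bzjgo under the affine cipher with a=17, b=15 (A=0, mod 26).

The inverse of 17 mod 26 is 23, since 17·23=391≡1. Apply D(y)=23·(y−15) mod 26:
b(1): 23·(1−15)=-322≡16 → q
z(25): 23·(25−15)=230≡22 → w
j(9): 23·(9−15)=-138≡18 → s
g(6): 23·(6−15)=-207≡1 → b
o(14): 23·(14−15)=-23≡3 → d

qwsbd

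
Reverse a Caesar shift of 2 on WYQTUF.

UWORSD

W(22): 22−2=20 → U
Y(24): 24−2=22 → W
Q(16): 16−2=14 → O
T(19): 19−2=17 → R
U(20): 20−2=18 → S
F(5): 5−2=3 → D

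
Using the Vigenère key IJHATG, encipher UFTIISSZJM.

Repeat the key across the message: IJHATGIJHA
U(20)+I(8): 28≡2 → C
F(5)+J(9): 14 → O
T(19)+H(7): 26≡0 → A
I(8)+A(0): 8 → I
I(8)+T(19): 27≡1 → B
S(18)+G(6): 24 → Y
S(18)+I(8): 26≡0 → A
Z(25)+J(9): 34≡8 → I
J(9)+H(7): 16 → Q
M(12)+A(0): 12 → M

COAIBYAIQM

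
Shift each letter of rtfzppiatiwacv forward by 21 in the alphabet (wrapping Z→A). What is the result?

moaukkdvodrvxq

r(17): 17+21=38≡12 → m
t(19): 19+21=40≡14 → o
f(5): 5+21=26≡0 → a
z(25): 25+21=46≡20 → u
p(15): 15+21=36≡10 → k
p(15): 15+21=36≡10 → k
i(8): 8+21=29≡3 → d
a(0): 0+21=21 → v
t(19): 19+21=40≡14 → o
i(8): 8+21=29≡3 → d
w(22): 22+21=43≡17 → r
a(0): 0+21=21 → v
c(2): 2+21=23 → x
v(21): 21+21=42≡16 → q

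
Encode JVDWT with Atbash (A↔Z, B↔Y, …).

QEWDG

J(9) → Q(16)
V(21) → E(4)
D(3) → W(22)
W(22) → D(3)
T(19) → G(6)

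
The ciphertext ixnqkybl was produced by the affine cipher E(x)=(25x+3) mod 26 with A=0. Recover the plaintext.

vgqntfcs

The inverse of 25 mod 26 is 25, since 25·25=625≡1. Apply D(y)=25·(y−3) mod 26:
i(8): 25·(8−3)=125≡21 → v
x(23): 25·(23−3)=500≡6 → g
n(13): 25·(13−3)=250≡16 → q
q(16): 25·(16−3)=325≡13 → n
k(10): 25·(10−3)=175≡19 → t
y(24): 25·(24−3)=525≡5 → f
b(1): 25·(1−3)=-50≡2 → c
l(11): 25·(11−3)=200≡18 → s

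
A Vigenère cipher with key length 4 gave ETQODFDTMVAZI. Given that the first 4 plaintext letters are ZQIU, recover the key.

Subtract each crib letter from the matching ciphertext letter (mod 26):
E(4)−Z(25)=-21≡5 → F
T(19)−Q(16)=3 → D
Q(16)−I(8)=8 → I
O(14)−U(20)=-6≡20 → U

FDIU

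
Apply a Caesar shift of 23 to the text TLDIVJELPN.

QIAFSGBIMK

T(19): 19+23=42≡16 → Q
L(11): 11+23=34≡8 → I
D(3): 3+23=26≡0 → A
I(8): 8+23=31≡5 → F
V(21): 21+23=44≡18 → S
J(9): 9+23=32≡6 → G
E(4): 4+23=27≡1 → B
L(11): 11+23=34≡8 → I
P(15): 15+23=38≡12 → M
N(13): 13+23=36≡10 → K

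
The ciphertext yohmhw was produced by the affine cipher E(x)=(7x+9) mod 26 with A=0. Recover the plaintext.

The inverse of 7 mod 26 is 15, since 7·15=105≡1. Apply D(y)=15·(y−9) mod 26:
y(24): 15·(24−9)=225≡17 → r
o(14): 15·(14−9)=75≡23 → x
h(7): 15·(7−9)=-30≡22 → w
m(12): 15·(12−9)=45≡19 → t
h(7): 15·(7−9)=-30≡22 → w
w(22): 15·(22−9)=195≡13 → n

rxwtwn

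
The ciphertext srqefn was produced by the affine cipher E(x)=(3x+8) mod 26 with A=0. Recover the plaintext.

mduqzt

The inverse of 3 mod 26 is 9, since 3·9=27≡1. Apply D(y)=9·(y−8) mod 26:
s(18): 9·(18−8)=90≡12 → m
r(17): 9·(17−8)=81≡3 → d
q(16): 9·(16−8)=72≡20 → u
e(4): 9·(4−8)=-36≡16 → q
f(5): 9·(5−8)=-27≡25 → z
n(13): 9·(13−8)=45≡19 → t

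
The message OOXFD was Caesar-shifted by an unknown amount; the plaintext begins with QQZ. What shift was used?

From the crib: O(14)−Q(16)=-2≡24, so the shift is 24.

24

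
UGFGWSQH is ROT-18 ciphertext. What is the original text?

U(20): 20−18=2 → C
G(6): 6−18=-12≡14 → O
F(5): 5−18=-13≡13 → N
G(6): 6−18=-12≡14 → O
W(22): 22−18=4 → E
S(18): 18−18=0 → A
Q(16): 16−18=-2≡24 → Y
H(7): 7−18=-11≡15 → P

CONOEAYP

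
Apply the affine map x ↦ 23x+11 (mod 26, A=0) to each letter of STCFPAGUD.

S(18): 23·18+11=425≡9 → J
T(19): 23·19+11=448≡6 → G
C(2): 23·2+11=57≡5 → F
F(5): 23·5+11=126≡22 → W
P(15): 23·15+11=356≡18 → S
A(0): 23·0+11=11 → L
G(6): 23·6+11=149≡19 → T
U(20): 23·20+11=471≡3 → D
D(3): 23·3+11=80≡2 → C

JGFWSLTDC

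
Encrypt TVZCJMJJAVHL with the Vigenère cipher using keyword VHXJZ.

OCWLIHQGJUCS

Repeat the key across the message: VHXJZVHXJZVH
T(19)+V(21): 40≡14 → O
V(21)+H(7): 28≡2 → C
Z(25)+X(23): 48≡22 → W
C(2)+J(9): 11 → L
J(9)+Z(25): 34≡8 → I
M(12)+V(21): 33≡7 → H
J(9)+H(7): 16 → Q
J(9)+X(23): 32≡6 → G
A(0)+J(9): 9 → J
V(21)+Z(25): 46≡20 → U
H(7)+V(21): 28≡2 → C
L(11)+H(7): 18 → S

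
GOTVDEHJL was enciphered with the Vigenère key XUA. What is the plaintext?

Repeat the key across the ciphertext: XUAXUAXUA
G(6)−X(23): -17≡9 → J
O(14)−U(20): -6≡20 → U
T(19)−A(0): 19 → T
V(21)−X(23): -2≡24 → Y
D(3)−U(20): -17≡9 → J
E(4)−A(0): 4 → E
H(7)−X(23): -16≡10 → K
J(9)−U(20): -11≡15 → P
L(11)−A(0): 11 → L

JUTYJEKPL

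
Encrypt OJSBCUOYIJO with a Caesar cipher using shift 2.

QLUDEWQAKLQ

O(14): 14+2=16 → Q
J(9): 9+2=11 → L
S(18): 18+2=20 → U
B(1): 1+2=3 → D
C(2): 2+2=4 → E
U(20): 20+2=22 → W
O(14): 14+2=16 → Q
Y(24): 24+2=26≡0 → A
I(8): 8+2=10 → K
J(9): 9+2=11 → L
O(14): 14+2=16 → Q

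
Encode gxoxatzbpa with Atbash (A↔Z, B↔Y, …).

tclczgaykz

g(6) → t(19)
x(23) → c(2)
o(14) → l(11)
x(23) → c(2)
a(0) → z(25)
t(19) → g(6)
z(25) → a(0)
b(1) → y(24)
p(15) → k(10)
a(0) → z(25)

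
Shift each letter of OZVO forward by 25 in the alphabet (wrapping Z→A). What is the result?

O(14): 14+25=39≡13 → N
Z(25): 25+25=50≡24 → Y
V(21): 21+25=46≡20 → U
O(14): 14+25=39≡13 → N

NYUN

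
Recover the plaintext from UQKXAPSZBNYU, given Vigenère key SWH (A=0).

Repeat the key across the ciphertext: SWHSWHSWHSWH
U(20)−S(18): 2 → C
Q(16)−W(22): -6≡20 → U
K(10)−H(7): 3 → D
X(23)−S(18): 5 → F
A(0)−W(22): -22≡4 → E
P(15)−H(7): 8 → I
S(18)−S(18): 0 → A
Z(25)−W(22): 3 → D
B(1)−H(7): -6≡20 → U
N(13)−S(18): -5≡21 → V
Y(24)−W(22): 2 → C
U(20)−H(7): 13 → N

CUDFEIADUVCN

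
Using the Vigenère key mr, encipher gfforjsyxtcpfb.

swrfdaepjkogrs

Repeat the key across the message: mrmrmrmrmrmrmr
g(6)+m(12): 18 → s
f(5)+r(17): 22 → w
f(5)+m(12): 17 → r
o(14)+r(17): 31≡5 → f
r(17)+m(12): 29≡3 → d
j(9)+r(17): 26≡0 → a
s(18)+m(12): 30≡4 → e
y(24)+r(17): 41≡15 → p
x(23)+m(12): 35≡9 → j
t(19)+r(17): 36≡10 → k
c(2)+m(12): 14 → o
p(15)+r(17): 32≡6 → g
f(5)+m(12): 17 → r
b(1)+r(17): 18 → s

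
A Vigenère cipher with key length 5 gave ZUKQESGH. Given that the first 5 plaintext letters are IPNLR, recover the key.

Subtract each crib letter from the matching ciphertext letter (mod 26):
Z(25)−I(8)=17 → R
U(20)−P(15)=5 → F
K(10)−N(13)=-3≡23 → X
Q(16)−L(11)=5 → F
E(4)−R(17)=-13≡13 → N

RFXFN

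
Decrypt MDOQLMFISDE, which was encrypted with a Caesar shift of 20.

M(12): 12−20=-8≡18 → S
D(3): 3−20=-17≡9 → J
O(14): 14−20=-6≡20 → U
Q(16): 16−20=-4≡22 → W
L(11): 11−20=-9≡17 → R
M(12): 12−20=-8≡18 → S
F(5): 5−20=-15≡11 → L
I(8): 8−20=-12≡14 → O
S(18): 18−20=-2≡24 → Y
D(3): 3−20=-17≡9 → J
E(4): 4−20=-16≡10 → K

SJUWRSLOYJK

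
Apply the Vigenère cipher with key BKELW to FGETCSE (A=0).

GQIEYTO

Repeat the key across the message: BKELWBK
F(5)+B(1): 6 → G
G(6)+K(10): 16 → Q
E(4)+E(4): 8 → I
T(19)+L(11): 30≡4 → E
C(2)+W(22): 24 → Y
S(18)+B(1): 19 → T
E(4)+K(10): 14 → O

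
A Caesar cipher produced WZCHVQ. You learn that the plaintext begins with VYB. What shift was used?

From the crib: W(22)−V(21)=1, so the shift is 1.

1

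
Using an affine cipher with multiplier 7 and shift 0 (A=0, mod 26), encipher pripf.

bpebj

p(15): 7·15+0=105≡1 → b
r(17): 7·17+0=119≡15 → p
i(8): 7·8+0=56≡4 → e
p(15): 7·15+0=105≡1 → b
f(5): 7·5+0=35≡9 → j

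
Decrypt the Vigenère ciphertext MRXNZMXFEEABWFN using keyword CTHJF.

KYQEUKEYVZYIPWI

Repeat the key across the ciphertext: CTHJFCTHJFCTHJF
M(12)−C(2): 10 → K
R(17)−T(19): -2≡24 → Y
X(23)−H(7): 16 → Q
N(13)−J(9): 4 → E
Z(25)−F(5): 20 → U
M(12)−C(2): 10 → K
X(23)−T(19): 4 → E
F(5)−H(7): -2≡24 → Y
E(4)−J(9): -5≡21 → V
E(4)−F(5): -1≡25 → Z
A(0)−C(2): -2≡24 → Y
B(1)−T(19): -18≡8 → I
W(22)−H(7): 15 → P
F(5)−J(9): -4≡22 → W
N(13)−F(5): 8 → I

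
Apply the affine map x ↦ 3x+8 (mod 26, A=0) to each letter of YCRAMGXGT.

Y(24): 3·24+8=80≡2 → C
C(2): 3·2+8=14 → O
R(17): 3·17+8=59≡7 → H
A(0): 3·0+8=8 → I
M(12): 3·12+8=44≡18 → S
G(6): 3·6+8=26≡0 → A
X(23): 3·23+8=77≡25 → Z
G(6): 3·6+8=26≡0 → A
T(19): 3·19+8=65≡13 → N

COHISAZAN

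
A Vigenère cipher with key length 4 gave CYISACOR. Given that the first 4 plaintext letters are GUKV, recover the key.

Subtract each crib letter from the matching ciphertext letter (mod 26):
C(2)−G(6)=-4≡22 → W
Y(24)−U(20)=4 → E
I(8)−K(10)=-2≡24 → Y
S(18)−V(21)=-3≡23 → X

WEYX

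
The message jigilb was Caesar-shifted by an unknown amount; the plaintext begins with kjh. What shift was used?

From the crib: j(9)−k(10)=-1≡25, so the shift is 25.

25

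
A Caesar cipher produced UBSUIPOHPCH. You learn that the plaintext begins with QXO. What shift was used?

4

From the crib: U(20)−Q(16)=4, so the shift is 4.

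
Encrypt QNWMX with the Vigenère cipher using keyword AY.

Repeat the key across the message: AYAYA
Q(16)+A(0): 16 → Q
N(13)+Y(24): 37≡11 → L
W(22)+A(0): 22 → W
M(12)+Y(24): 36≡10 → K
X(23)+A(0): 23 → X

QLWKX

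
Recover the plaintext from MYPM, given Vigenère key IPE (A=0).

EJLE

Repeat the key across the ciphertext: IPEI
M(12)−I(8): 4 → E
Y(24)−P(15): 9 → J
P(15)−E(4): 11 → L
M(12)−I(8): 4 → E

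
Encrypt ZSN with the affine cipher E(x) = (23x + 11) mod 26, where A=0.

Z(25): 23·25+11=586≡14 → O
S(18): 23·18+11=425≡9 → J
N(13): 23·13+11=310≡24 → Y

OJY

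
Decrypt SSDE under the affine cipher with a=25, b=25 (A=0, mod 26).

HHWV

The inverse of 25 mod 26 is 25, since 25·25=625≡1. Apply D(y)=25·(y−25) mod 26:
S(18): 25·(18−25)=-175≡7 → H
S(18): 25·(18−25)=-175≡7 → H
D(3): 25·(3−25)=-550≡22 → W
E(4): 25·(4−25)=-525≡21 → V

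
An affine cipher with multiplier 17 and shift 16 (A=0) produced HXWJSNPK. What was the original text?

The inverse of 17 mod 26 is 23, since 17·23=391≡1. Apply D(y)=23·(y−16) mod 26:
H(7): 23·(7−16)=-207≡1 → B
X(23): 23·(23−16)=161≡5 → F
W(22): 23·(22−16)=138≡8 → I
J(9): 23·(9−16)=-161≡21 → V
S(18): 23·(18−16)=46≡20 → U
N(13): 23·(13−16)=-69≡9 → J
P(15): 23·(15−16)=-23≡3 → D
K(10): 23·(10−16)=-138≡18 → S

BFIVUJDS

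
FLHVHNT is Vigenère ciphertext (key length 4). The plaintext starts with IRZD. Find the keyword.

Subtract each crib letter from the matching ciphertext letter (mod 26):
F(5)−I(8)=-3≡23 → X
L(11)−R(17)=-6≡20 → U
H(7)−Z(25)=-18≡8 → I
V(21)−D(3)=18 → S

XUIS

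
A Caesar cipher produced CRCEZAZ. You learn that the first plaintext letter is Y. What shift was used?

From the crib: C(2)−Y(24)=-22≡4, so the shift is 4.

4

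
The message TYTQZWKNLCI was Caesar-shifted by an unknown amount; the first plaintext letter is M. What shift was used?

7

From the crib: T(19)−M(12)=7, so the shift is 7.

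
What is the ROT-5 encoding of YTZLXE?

DYEQCJ

Y(24): 24+5=29≡3 → D
T(19): 19+5=24 → Y
Z(25): 25+5=30≡4 → E
L(11): 11+5=16 → Q
X(23): 23+5=28≡2 → C
E(4): 4+5=9 → J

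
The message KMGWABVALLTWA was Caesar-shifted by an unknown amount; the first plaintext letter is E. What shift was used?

6

From the crib: K(10)−E(4)=6, so the shift is 6.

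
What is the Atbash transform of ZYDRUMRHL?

ABWIFNISO

Z(25) → A(0)
Y(24) → B(1)
D(3) → W(22)
R(17) → I(8)
U(20) → F(5)
M(12) → N(13)
R(17) → I(8)
H(7) → S(18)
L(11) → O(14)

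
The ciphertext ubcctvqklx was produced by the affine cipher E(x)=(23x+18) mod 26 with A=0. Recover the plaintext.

The inverse of 23 mod 26 is 17, since 23·17=391≡1. Apply D(y)=17·(y−18) mod 26:
u(20): 17·(20−18)=34≡8 → i
b(1): 17·(1−18)=-289≡23 → x
c(2): 17·(2−18)=-272≡14 → o
c(2): 17·(2−18)=-272≡14 → o
t(19): 17·(19−18)=17 → r
v(21): 17·(21−18)=51≡25 → z
q(16): 17·(16−18)=-34≡18 → s
k(10): 17·(10−18)=-136≡20 → u
l(11): 17·(11−18)=-119≡11 → l
x(23): 17·(23−18)=85≡7 → h

ixoorzsulh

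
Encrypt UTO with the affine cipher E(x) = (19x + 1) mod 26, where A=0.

U(20): 19·20+1=381≡17 → R
T(19): 19·19+1=362≡24 → Y
O(14): 19·14+1=267≡7 → H

RYH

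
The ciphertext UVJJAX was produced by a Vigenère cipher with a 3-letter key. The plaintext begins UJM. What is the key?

AMX

Subtract each crib letter from the matching ciphertext letter (mod 26):
U(20)−U(20)=0 → A
V(21)−J(9)=12 → M
J(9)−M(12)=-3≡23 → X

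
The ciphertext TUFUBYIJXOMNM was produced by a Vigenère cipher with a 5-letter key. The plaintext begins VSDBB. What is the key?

YCCTA

Subtract each crib letter from the matching ciphertext letter (mod 26):
T(19)−V(21)=-2≡24 → Y
U(20)−S(18)=2 → C
F(5)−D(3)=2 → C
U(20)−B(1)=19 → T
B(1)−B(1)=0 → A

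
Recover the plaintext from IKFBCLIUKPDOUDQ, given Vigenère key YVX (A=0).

KPIDHOKZNRIRWIT

Repeat the key across the ciphertext: YVXYVXYVXYVXYVX
I(8)−Y(24): -16≡10 → K
K(10)−V(21): -11≡15 → P
F(5)−X(23): -18≡8 → I
B(1)−Y(24): -23≡3 → D
C(2)−V(21): -19≡7 → H
L(11)−X(23): -12≡14 → O
I(8)−Y(24): -16≡10 → K
U(20)−V(21): -1≡25 → Z
K(10)−X(23): -13≡13 → N
P(15)−Y(24): -9≡17 → R
D(3)−V(21): -18≡8 → I
O(14)−X(23): -9≡17 → R
U(20)−Y(24): -4≡22 → W
D(3)−V(21): -18≡8 → I
Q(16)−X(23): -7≡19 → T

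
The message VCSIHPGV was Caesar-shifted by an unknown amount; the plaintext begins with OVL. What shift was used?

From the crib: V(21)−O(14)=7, so the shift is 7.

7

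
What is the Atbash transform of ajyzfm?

zqbaun

a(0) → z(25)
j(9) → q(16)
y(24) → b(1)
z(25) → a(0)
f(5) → u(20)
m(12) → n(13)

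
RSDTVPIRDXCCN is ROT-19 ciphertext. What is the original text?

R(17): 17−19=-2≡24 → Y
S(18): 18−19=-1≡25 → Z
D(3): 3−19=-16≡10 → K
T(19): 19−19=0 → A
V(21): 21−19=2 → C
P(15): 15−19=-4≡22 → W
I(8): 8−19=-11≡15 → P
R(17): 17−19=-2≡24 → Y
D(3): 3−19=-16≡10 → K
X(23): 23−19=4 → E
C(2): 2−19=-17≡9 → J
C(2): 2−19=-17≡9 → J
N(13): 13−19=-6≡20 → U

YZKACWPYKEJJU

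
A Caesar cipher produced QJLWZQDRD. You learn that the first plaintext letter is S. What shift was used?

From the crib: Q(16)−S(18)=-2≡24, so the shift is 24.

24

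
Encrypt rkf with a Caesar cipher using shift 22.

r(17): 17+22=39≡13 → n
k(10): 10+22=32≡6 → g
f(5): 5+22=27≡1 → b

ngb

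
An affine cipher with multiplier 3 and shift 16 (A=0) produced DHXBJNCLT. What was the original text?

The inverse of 3 mod 26 is 9, since 3·9=27≡1. Apply D(y)=9·(y−16) mod 26:
D(3): 9·(3−16)=-117≡13 → N
H(7): 9·(7−16)=-81≡23 → X
X(23): 9·(23−16)=63≡11 → L
B(1): 9·(1−16)=-135≡21 → V
J(9): 9·(9−16)=-63≡15 → P
N(13): 9·(13−16)=-27≡25 → Z
C(2): 9·(2−16)=-126≡4 → E
L(11): 9·(11−16)=-45≡7 → H
T(19): 9·(19−16)=27≡1 → B

NXLVPZEHB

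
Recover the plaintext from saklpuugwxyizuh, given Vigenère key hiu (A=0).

Repeat the key across the ciphertext: hiuhiuhiuhiuhiu
s(18)−h(7): 11 → l
a(0)−i(8): -8≡18 → s
k(10)−u(20): -10≡16 → q
l(11)−h(7): 4 → e
p(15)−i(8): 7 → h
u(20)−u(20): 0 → a
u(20)−h(7): 13 → n
g(6)−i(8): -2≡24 → y
w(22)−u(20): 2 → c
x(23)−h(7): 16 → q
y(24)−i(8): 16 → q
i(8)−u(20): -12≡14 → o
z(25)−h(7): 18 → s
u(20)−i(8): 12 → m
h(7)−u(20): -13≡13 → n

lsqehanycqqosmn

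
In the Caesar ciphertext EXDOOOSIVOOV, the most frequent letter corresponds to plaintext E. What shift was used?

The most frequent ciphertext letter is O (appears 5 times).
O is position 14; E is position 4.
Shift = 10.

10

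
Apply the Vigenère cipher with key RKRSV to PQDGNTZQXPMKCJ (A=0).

Repeat the key across the message: RKRSVRKRSVRKRS
P(15)+R(17): 32≡6 → G
Q(16)+K(10): 26≡0 → A
D(3)+R(17): 20 → U
G(6)+S(18): 24 → Y
N(13)+V(21): 34≡8 → I
T(19)+R(17): 36≡10 → K
Z(25)+K(10): 35≡9 → J
Q(16)+R(17): 33≡7 → H
X(23)+S(18): 41≡15 → P
P(15)+V(21): 36≡10 → K
M(12)+R(17): 29≡3 → D
K(10)+K(10): 20 → U
C(2)+R(17): 19 → T
J(9)+S(18): 27≡1 → B

GAUYIKJHPKDUTB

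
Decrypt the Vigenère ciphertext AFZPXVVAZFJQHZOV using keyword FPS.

VQHKIDQLHAUYCKWQ

Repeat the key across the ciphertext: FPSFPSFPSFPSFPSF
A(0)−F(5): -5≡21 → V
F(5)−P(15): -10≡16 → Q
Z(25)−S(18): 7 → H
P(15)−F(5): 10 → K
X(23)−P(15): 8 → I
V(21)−S(18): 3 → D
V(21)−F(5): 16 → Q
A(0)−P(15): -15≡11 → L
Z(25)−S(18): 7 → H
F(5)−F(5): 0 → A
J(9)−P(15): -6≡20 → U
Q(16)−S(18): -2≡24 → Y
H(7)−F(5): 2 → C
Z(25)−P(15): 10 → K
O(14)−S(18): -4≡22 → W
V(21)−F(5): 16 → Q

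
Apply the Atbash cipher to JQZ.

J(9) → Q(16)
Q(16) → J(9)
Z(25) → A(0)

QJA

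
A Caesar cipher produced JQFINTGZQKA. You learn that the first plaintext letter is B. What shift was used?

From the crib: J(9)−B(1)=8, so the shift is 8.

8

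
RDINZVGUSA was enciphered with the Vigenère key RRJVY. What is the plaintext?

AMZSBEPLXC

Repeat the key across the ciphertext: RRJVYRRJVY
R(17)−R(17): 0 → A
D(3)−R(17): -14≡12 → M
I(8)−J(9): -1≡25 → Z
N(13)−V(21): -8≡18 → S
Z(25)−Y(24): 1 → B
V(21)−R(17): 4 → E
G(6)−R(17): -11≡15 → P
U(20)−J(9): 11 → L
S(18)−V(21): -3≡23 → X
A(0)−Y(24): -24≡2 → C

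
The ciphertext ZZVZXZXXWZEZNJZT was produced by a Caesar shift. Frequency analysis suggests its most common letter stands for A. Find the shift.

The most frequent ciphertext letter is Z (appears 7 times).
Z is position 25; A is position 0.
Shift = 25.

25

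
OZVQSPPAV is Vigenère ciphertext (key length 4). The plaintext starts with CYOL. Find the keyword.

Subtract each crib letter from the matching ciphertext letter (mod 26):
O(14)−C(2)=12 → M
Z(25)−Y(24)=1 → B
V(21)−O(14)=7 → H
Q(16)−L(11)=5 → F

MBHF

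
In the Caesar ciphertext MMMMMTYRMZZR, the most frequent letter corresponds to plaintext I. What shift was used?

The most frequent ciphertext letter is M (appears 6 times).
M is position 12; I is position 8.
Shift = 4.

4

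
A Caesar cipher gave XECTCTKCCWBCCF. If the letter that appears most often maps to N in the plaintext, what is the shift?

15

The most frequent ciphertext letter is C (appears 6 times).
C is position 2; N is position 13.
Shift = -11≡15.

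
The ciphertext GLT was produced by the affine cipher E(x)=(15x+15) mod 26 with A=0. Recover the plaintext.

The inverse of 15 mod 26 is 7, since 15·7=105≡1. Apply D(y)=7·(y−15) mod 26:
G(6): 7·(6−15)=-63≡15 → P
L(11): 7·(11−15)=-28≡24 → Y
T(19): 7·(19−15)=28≡2 → C

PYC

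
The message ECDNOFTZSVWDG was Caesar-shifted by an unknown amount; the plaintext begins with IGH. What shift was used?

From the crib: E(4)−I(8)=-4≡22, so the shift is 22.

22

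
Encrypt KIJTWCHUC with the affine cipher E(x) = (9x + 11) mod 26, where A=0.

K(10): 9·10+11=101≡23 → X
I(8): 9·8+11=83≡5 → F
J(9): 9·9+11=92≡14 → O
T(19): 9·19+11=182≡0 → A
W(22): 9·22+11=209≡1 → B
C(2): 9·2+11=29≡3 → D
H(7): 9·7+11=74≡22 → W
U(20): 9·20+11=191≡9 → J
C(2): 9·2+11=29≡3 → D

XFOABDWJD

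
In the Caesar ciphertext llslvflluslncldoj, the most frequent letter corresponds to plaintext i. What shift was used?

3

The most frequent ciphertext letter is l (appears 7 times).
l is position 11; i is position 8.
Shift = 3.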